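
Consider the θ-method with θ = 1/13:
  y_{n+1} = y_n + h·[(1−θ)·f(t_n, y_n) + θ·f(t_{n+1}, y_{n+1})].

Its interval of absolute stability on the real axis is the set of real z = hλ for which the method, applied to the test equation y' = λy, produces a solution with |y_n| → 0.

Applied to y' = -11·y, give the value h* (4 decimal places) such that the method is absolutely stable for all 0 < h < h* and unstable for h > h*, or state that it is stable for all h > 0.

Set f=λy, z=hλ:
  y_{n+1} = y_n + z·[12/13·y_n + 1/13·y_{n+1}] ⇒ (1 − 1/13z)y_{n+1} = (1 + 12/13z)y_n
  Hence R(z) = (1 + 12/13z)/(1 − 1/13z).

Find x<0 with |R(x)|<1.
x=-0.37: |R|=0.6402
R=−1: 1+12/13x = −1+1/13x ⇒ -11/13x=2 ⇒ x=2/(-11/13)=-2.3636
Confirm numerically:
  x=-2.274: |R|=0.93545 <1
  x=-1.910: |R|=0.66533 <1
  x=-1.601: |R|=0.42545 <1
  x=-2.921: |R|=1.38509 >1
  x=-2.732: |R|=1.25756 >1
  x=-2.484: |R|=1.08551 >1
So |R|<1 on (-2.3636, 0).

(-2.3636,0); λ=-11 ⇒ h* = (26/11)/11 = 0.2149.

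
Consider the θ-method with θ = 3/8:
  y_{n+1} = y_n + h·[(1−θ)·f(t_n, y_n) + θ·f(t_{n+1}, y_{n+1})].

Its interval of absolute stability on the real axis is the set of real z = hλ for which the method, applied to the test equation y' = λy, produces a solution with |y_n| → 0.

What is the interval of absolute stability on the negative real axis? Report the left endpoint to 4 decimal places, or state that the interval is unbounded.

(-8.0000, 0).

Set f=λy, z=hλ:
  y_{n+1} = y_n + z·[5/8·y_n + 3/8·y_{n+1}] ⇒ (1 − 3/8z)y_{n+1} = (1 + 5/8z)y_n
  so R(z) = (1 + 5/8z)/(1 − 3/8z).

Find x<0 with |R(x)|<1.
x=-1: |R|=0.2727
R=−1: 1+5/8x = −1+3/8x ⇒ -1/4x=2 ⇒ x=2/(-1/4)=-8.0000
Confirm numerically:
  x=-7.952: |R|=0.99699 <1
  x=-7.705: |R|=0.98104 <1
  x=-3.770: |R|=0.56189 <1
  x=-3.420: |R|=0.49836 <1
  x=-8.524: |R|=1.03122 >1
  x=-8.319: |R|=1.01936 >1
  x=-8.085: |R|=1.00527 >1
Stable set (-8.0000, 0).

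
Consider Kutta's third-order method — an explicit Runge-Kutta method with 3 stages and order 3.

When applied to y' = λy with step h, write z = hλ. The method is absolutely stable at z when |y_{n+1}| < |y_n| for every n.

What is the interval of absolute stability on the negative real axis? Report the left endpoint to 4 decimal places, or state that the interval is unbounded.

With y'=λy (z=hλ):
  order 3, 3-stage ⇒ R(z)=1+z+z^2/2+z^3/6
  (e.g. R(-1.38)=0.13419, |R|=0.13419)

Find x<0 with |R(x)|<1.
x=-1.38: |R|=0.1342
|R(-2.13)|=0.4721 |R(-1.68)|=0.0591 |R(-0.53)|=0.5856
Bisect:
  x_lo=-3.3686 |R|=3.0657  x_hi=-0.3728 |R|=0.6881
  mid=-1.87068 |R|=0.21202 →hi
  mid=-2.61964 |R|=1.18461 →lo
  mid=-2.24516 |R|=0.61100 →hi
  mid=-2.43240 |R|=0.87270 →hi
  mid=-2.52602 |R|=1.02196 →lo
  mid=-2.47921 |R|=0.94571 →hi
  mid=-2.50262 |R|=0.98342 →hi
  mid=-2.51432 |R|=1.00259 →lo
  ...
  [-2.51286,-2.51267] ⇒ x*=-2.5127
So |R|<1 on (-2.5127, 0).

(-2.5127, 0).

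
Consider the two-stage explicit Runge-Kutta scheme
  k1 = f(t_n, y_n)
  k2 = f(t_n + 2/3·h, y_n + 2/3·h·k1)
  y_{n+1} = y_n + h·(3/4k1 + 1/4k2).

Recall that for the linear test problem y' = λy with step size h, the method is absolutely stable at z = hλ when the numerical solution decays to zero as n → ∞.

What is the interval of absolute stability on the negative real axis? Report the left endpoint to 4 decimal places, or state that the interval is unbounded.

Set f=λy, z=hλ:
  k1=λy_n ⇒ h·k1=z·y_n;  k2=λ(1+2/3z)y_n ⇒ h·k2=z(1+2/3z)y_n
  y_{n+1}/y_n = 1 + 3/4z + 1/4z(1+2/3z) = 1 + z + 1/6z²
  Hence R(z) = 1 + z + 1/6z².

Need |R(x)|<1, x<0.
x=-1.04: |R|=0.1403
R=1: x+1/6x²=0 ⇒ x=−6=-6.0000; min R=1−1/(4·1/6)=-0.5000>−1
Confirm numerically:
  x=-5.891: |R|=0.89298 <1
  x=-5.885: |R|=0.88720 <1
  x=-5.055: |R|=0.20384 <1
  x=-6.160: |R|=1.16427 >1
  x=-6.087: |R|=1.08826 >1
Stable set (-6.0000, 0).

(-6.0000, 0).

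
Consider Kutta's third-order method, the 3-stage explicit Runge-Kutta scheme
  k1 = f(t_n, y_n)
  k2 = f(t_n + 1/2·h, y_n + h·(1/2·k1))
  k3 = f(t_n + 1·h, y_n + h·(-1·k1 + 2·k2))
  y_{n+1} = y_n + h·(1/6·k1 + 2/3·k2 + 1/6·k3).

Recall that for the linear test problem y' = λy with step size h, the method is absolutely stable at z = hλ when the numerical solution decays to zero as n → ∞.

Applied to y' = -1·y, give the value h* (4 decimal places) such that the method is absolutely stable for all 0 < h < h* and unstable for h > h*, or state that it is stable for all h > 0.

(-2.5127,0); λ=-1 ⇒ h* = 2.5127.

Set f=λy, z=hλ:
  order 3, 3-stage ⇒ R(z)=1+z+z^2/2+z^3/6
  (e.g. R(-0.41)=0.66256, |R|=0.66256)

Boundary: |R(x)|=1, x<0.
x=-0.41: |R|=0.6626
|R(-1.66)|=0.0446 |R(-1.43)|=0.1051 |R(-0.55)|=0.5735
Bisect:
  x_lo=-3.2194 |R|=2.5984  x_hi=-0.3264 |R|=0.7211
  mid=-1.77291 |R|=0.13008 →hi
  mid=-2.49616 |R|=0.97294 →hi
  mid=-2.85779 |R|=1.66422 →lo
  mid=-2.67698 |R|=1.29117 →lo
  mid=-2.58657 |R|=1.12557 →lo
  mid=-2.54137 |R|=1.04768 →lo
  mid=-2.51876 |R|=1.00992 →lo
  ...
  [-2.51276,-2.51258] ⇒ x*=-2.5127
Interval (-2.5127, 0).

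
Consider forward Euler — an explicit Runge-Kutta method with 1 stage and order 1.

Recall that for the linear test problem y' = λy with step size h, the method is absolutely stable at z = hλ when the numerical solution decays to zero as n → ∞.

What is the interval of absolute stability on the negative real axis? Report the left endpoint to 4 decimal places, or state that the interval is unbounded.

(-2.0000, 0).

Test eqn y'=λy, z=hλ:
  order 1, 1-stage ⇒ R(z)=1+z
  (e.g. R(-0.75)=0.25000, |R|=0.25000)

Solve |R(x)|<1 on ℝ⁻.
x=-0.75: |R|=0.2500
|R(-1.62)|=0.6200 |R(-1.23)|=0.2300 |R(-0.5)|=0.5000
Bisect:
  x_lo=-2.8359 |R|=1.8359  x_hi=-0.1415 |R|=0.8585
  mid=-1.48870 |R|=0.48870 →hi
  mid=-2.16231 |R|=1.16231 →lo
  mid=-1.82551 |R|=0.82551 →hi
  mid=-1.99391 |R|=0.99391 →hi
  mid=-2.07811 |R|=1.07811 →lo
  mid=-2.03601 |R|=1.03601 →lo
  mid=-2.01496 |R|=1.01496 →lo
  mid=-2.00443 |R|=1.00443 →lo
  ...
  [-2.00016,-1.99999] ⇒ x*=-2.0000
Interval (-2.0000, 0).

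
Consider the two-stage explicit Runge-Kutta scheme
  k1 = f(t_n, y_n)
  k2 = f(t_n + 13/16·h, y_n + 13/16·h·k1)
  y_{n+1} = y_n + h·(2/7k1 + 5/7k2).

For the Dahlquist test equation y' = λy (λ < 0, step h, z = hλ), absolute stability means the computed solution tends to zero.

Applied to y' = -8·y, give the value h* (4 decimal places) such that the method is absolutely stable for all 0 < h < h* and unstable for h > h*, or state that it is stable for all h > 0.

Test eqn y'=λy, z=hλ:
  k1=λy_n ⇒ h·k1=z·y_n;  k2=λ(1+13/16z)y_n ⇒ h·k2=z(1+13/16z)y_n
  y_{n+1}/y_n = 1 + 2/7z + 5/7z(1+13/16z) = 1 + z + 65/112z²
  ⇒ R(z) = 1 + z + 65/112z².

Boundary: |R(x)|=1, x<0.
x=-1.64: |R|=0.9209
R=1: x+65/112x²=0 ⇒ x=−112/65=-1.7231; min R=1−1/(4·65/112)=0.5692>−1
Confirm numerically:
  x=-1.671: |R|=0.94950 <1
  x=-1.624: |R|=0.90662 <1
  x=-1.612: |R|=0.89608 <1
  x=-1.393: |R|=0.73315 <1
  x=-2.315: |R|=1.79526 >1
  x=-2.208: |R|=1.62139 >1
  x=-2.004: |R|=1.32672 >1
Stable set (-1.7231, 0).

(-1.7231,0); λ=-8 ⇒ h* = (112/65)/8 = 0.2154.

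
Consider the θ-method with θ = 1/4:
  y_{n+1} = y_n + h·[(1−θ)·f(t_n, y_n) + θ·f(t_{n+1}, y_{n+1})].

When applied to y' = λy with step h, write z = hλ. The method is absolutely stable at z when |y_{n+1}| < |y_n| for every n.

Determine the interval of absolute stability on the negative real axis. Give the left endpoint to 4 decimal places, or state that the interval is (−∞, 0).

(-4.0000, 0).

Test eqn y'=λy, z=hλ:
  y_{n+1} = y_n + z·[3/4·y_n + 1/4·y_{n+1}] ⇒ (1 − 1/4z)y_{n+1} = (1 + 3/4z)y_n
  so R(z) = (1 + 3/4z)/(1 − 1/4z).

Need |R(x)|<1, x<0.
x=-1.7: |R|=0.1930
R=−1: 1+3/4x = −1+1/4x ⇒ -1/2x=2 ⇒ x=2/(-1/2)=-4.0000
Confirm numerically:
  x=-2.973: |R|=0.70544 <1
  x=-2.684: |R|=0.60622 <1
  x=-2.236: |R|=0.43425 <1
  x=-4.357: |R|=1.08544 >1
  x=-4.172: |R|=1.04209 >1
Interval (-4.0000, 0).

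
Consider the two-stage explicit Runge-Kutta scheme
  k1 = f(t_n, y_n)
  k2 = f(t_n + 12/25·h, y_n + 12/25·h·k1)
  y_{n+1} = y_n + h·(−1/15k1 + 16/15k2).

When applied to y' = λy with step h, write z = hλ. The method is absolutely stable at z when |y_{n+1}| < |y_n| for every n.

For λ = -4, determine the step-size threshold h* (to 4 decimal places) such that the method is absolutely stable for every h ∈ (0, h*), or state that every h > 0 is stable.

Test eqn y'=λy, z=hλ:
  k1=λy_n ⇒ h·k1=z·y_n;  k2=λ(1+12/25z)y_n ⇒ h·k2=z(1+12/25z)y_n
  y_{n+1}/y_n = 1 − 1/15z + 16/15z(1+12/25z) = 1 + z + 64/125z²
  so R(z) = 1 + z + 64/125z².

Boundary: |R(x)|=1, x<0.
x=-1.09: |R|=0.5183
R=1: x+64/125x²=0 ⇒ x=−125/64=-1.9531; min R=1−1/(4·64/125)=0.5117>−1
Confirm numerically:
  x=-1.796: |R|=0.85552 <1
  x=-1.048: |R|=0.51433 <1
  x=-0.960: |R|=0.51186 <1
  x=-2.458: |R|=1.63538 >1
  x=-2.387: |R|=1.53026 >1
  x=-2.071: |R|=1.12499 >1
Interval (-1.9531, 0).

(-1.9531,0); λ=-4 ⇒ h* = (125/64)/4 = 0.4883.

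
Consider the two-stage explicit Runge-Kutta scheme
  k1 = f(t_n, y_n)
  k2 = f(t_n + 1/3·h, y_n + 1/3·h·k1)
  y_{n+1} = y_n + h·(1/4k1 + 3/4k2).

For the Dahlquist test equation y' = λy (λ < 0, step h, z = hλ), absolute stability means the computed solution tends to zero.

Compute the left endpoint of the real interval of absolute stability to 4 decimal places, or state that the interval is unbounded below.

Test eqn y'=λy, z=hλ:
  k1=λy_n ⇒ h·k1=z·y_n;  k2=λ(1+1/3z)y_n ⇒ h·k2=z(1+1/3z)y_n
  y_{n+1}/y_n = 1 + 1/4z + 3/4z(1+1/3z) = 1 + z + 1/4z²
  R(z) = 1 + z + 1/4z².

Find x<0 with |R(x)|<1.
x=-1.57: |R|=0.0462
R=1: x+1/4x²=0 ⇒ x=−4=-4.0000; min R=1−1/(4·1/4)=0.0000>−1
Confirm numerically:
  x=-3.629: |R|=0.66341 <1
  x=-3.507: |R|=0.56776 <1
  x=-2.858: |R|=0.18404 <1
  x=-1.719: |R|=0.01974 <1
  x=-4.279: |R|=1.29846 >1
  x=-4.270: |R|=1.28822 >1
  x=-4.225: |R|=1.23766 >1
Interval (-4.0000, 0).

left endpoint -4.0000.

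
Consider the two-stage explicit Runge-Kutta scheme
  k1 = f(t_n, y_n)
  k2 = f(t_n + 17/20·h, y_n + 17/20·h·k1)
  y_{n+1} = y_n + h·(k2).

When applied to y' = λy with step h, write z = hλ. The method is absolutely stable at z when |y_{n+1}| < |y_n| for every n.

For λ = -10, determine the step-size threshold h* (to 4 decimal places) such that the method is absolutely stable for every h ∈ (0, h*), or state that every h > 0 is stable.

(-1.1765,0); λ=-10 ⇒ h* = (20/17)/10 = 0.1176.

Test eqn y'=λy, z=hλ:
  k1=λy_n ⇒ h·k1=z·y_n;  k2=λ(1+17/20z)y_n ⇒ h·k2=z(1+17/20z)y_n
  y_{n+1}/y_n = 1 + z(1+17/20z) = 1 + z + 17/20z²
  Hence R(z) = 1 + z + 17/20z².

Find x<0 with |R(x)|<1.
x=-1.18: |R|=1.0035
R=1: x+17/20x²=0 ⇒ x=−20/17=-1.1765; min R=1−1/(4·17/20)=0.7059>−1
Confirm numerically:
  x=-1.011: |R|=0.85780 <1
  x=-0.836: |R|=0.75806 <1
  x=-0.616: |R|=0.70654 <1
  x=-0.560: |R|=0.70656 <1
  x=-1.547: |R|=1.48723 >1
  x=-1.280: |R|=1.11264 >1
Stable set (-1.1765, 0).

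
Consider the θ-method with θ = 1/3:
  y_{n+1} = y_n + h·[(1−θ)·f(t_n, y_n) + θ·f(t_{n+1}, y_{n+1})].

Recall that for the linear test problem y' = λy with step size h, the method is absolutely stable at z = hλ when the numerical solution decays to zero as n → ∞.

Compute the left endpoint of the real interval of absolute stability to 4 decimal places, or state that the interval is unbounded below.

z* = -6.0000.

Test eqn y'=λy, z=hλ:
  y_{n+1} = y_n + z·[2/3·y_n + 1/3·y_{n+1}] ⇒ (1 − 1/3z)y_{n+1} = (1 + 2/3z)y_n
  R(z) = (1 + 2/3z)/(1 − 1/3z).

Find x<0 with |R(x)|<1.
x=-0.85: |R|=0.3377
R=−1: 1+2/3x = −1+1/3x ⇒ -1/3x=2 ⇒ x=2/(-1/3)=-6.0000
Confirm numerically:
  x=-5.777: |R|=0.97459 <1
  x=-5.393: |R|=0.92768 <1
  x=-5.012: |R|=0.87668 <1
  x=-6.258: |R|=1.02787 >1
  x=-6.234: |R|=1.02534 >1
So |R|<1 on (-6.0000, 0).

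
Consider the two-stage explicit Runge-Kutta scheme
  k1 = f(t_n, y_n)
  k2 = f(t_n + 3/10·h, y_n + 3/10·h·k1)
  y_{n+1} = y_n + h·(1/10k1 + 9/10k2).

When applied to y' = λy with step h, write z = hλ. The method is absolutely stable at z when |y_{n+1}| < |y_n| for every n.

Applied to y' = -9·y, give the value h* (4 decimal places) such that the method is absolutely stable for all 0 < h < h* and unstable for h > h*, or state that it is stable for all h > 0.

Test eqn y'=λy, z=hλ:
  k1=λy_n ⇒ h·k1=z·y_n;  k2=λ(1+3/10z)y_n ⇒ h·k2=z(1+3/10z)y_n
  y_{n+1}/y_n = 1 + 1/10z + 9/10z(1+3/10z) = 1 + z + 27/100z²
  so R(z) = 1 + z + 27/100z².

Need |R(x)|<1, x<0.
x=-0.33: |R|=0.6994
R=1: x+27/100x²=0 ⇒ x=−100/27=-3.7037; min R=1−1/(4·27/100)=0.0741>−1
Confirm numerically:
  x=-3.438: |R|=0.75336 <1
  x=-3.073: |R|=0.47670 <1
  x=-2.081: |R|=0.08825 <1
  x=-1.502: |R|=0.10712 <1
  x=-4.282: |R|=1.66859 >1
  x=-3.822: |R|=1.12207 >1
  x=-3.764: |R|=1.06128 >1
Interval (-3.7037, 0).

(-3.7037,0); λ=-9 ⇒ h* = (100/27)/9 = 0.4115.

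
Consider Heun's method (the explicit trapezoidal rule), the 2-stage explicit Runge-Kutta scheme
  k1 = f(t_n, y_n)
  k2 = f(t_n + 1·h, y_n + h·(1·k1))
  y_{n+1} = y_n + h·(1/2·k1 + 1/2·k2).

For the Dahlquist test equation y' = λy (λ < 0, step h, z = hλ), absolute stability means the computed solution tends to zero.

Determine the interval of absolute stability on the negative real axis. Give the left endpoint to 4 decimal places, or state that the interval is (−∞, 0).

z∈(-2.0000,0).

Set f=λy, z=hλ:
  order 2, 2-stage ⇒ R(z)=1+z+z^2/2
  (e.g. R(-1.54)=0.64580, |R|=0.64580)

Find x<0 with |R(x)|<1.
x=-1.54: |R|=0.6458
|R(-1.91)|=0.9140 |R(-1.75)|=0.7812 |R(-0.81)|=0.5181
Bisect:
  x_lo=-2.5335 |R|=1.6758  x_hi=-0.1221 |R|=0.8853
  mid=-1.32782 |R|=0.55373 →hi
  mid=-1.93066 |R|=0.93306 →hi
  mid=-2.23208 |R|=1.25901 →lo
  mid=-2.08137 |R|=1.08468 →lo
  mid=-2.00602 |R|=1.00603 →lo
  mid=-1.96834 |R|=0.96884 →hi
  mid=-1.98718 |R|=0.98726 →hi
  ...
  [-2.00013,-1.99998] ⇒ x*=-2.0000
Interval (-2.0000, 0).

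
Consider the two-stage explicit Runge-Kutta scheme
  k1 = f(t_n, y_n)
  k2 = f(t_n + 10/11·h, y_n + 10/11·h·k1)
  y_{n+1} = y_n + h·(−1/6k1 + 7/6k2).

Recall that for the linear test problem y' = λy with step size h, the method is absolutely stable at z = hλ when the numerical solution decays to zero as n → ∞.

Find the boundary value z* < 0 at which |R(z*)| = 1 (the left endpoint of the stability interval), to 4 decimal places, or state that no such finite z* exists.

On y'=λy, z=hλ:
  k1=λy_n ⇒ h·k1=z·y_n;  k2=λ(1+10/11z)y_n ⇒ h·k2=z(1+10/11z)y_n
  y_{n+1}/y_n = 1 − 1/6z + 7/6z(1+10/11z) = 1 + z + 35/33z²
  so R(z) = 1 + z + 35/33z².

Find x<0 with |R(x)|<1.
x=-1.72: |R|=2.4177
R=1: x+35/33x²=0 ⇒ x=−33/35=-0.9429; min R=1−1/(4·35/33)=0.7643>−1
Confirm numerically:
  x=-0.579: |R|=0.77656 <1
  x=-0.565: |R|=0.77357 <1
  x=-0.518: |R|=0.76659 <1
  x=-1.540: |R|=1.97533 >1
  x=-1.496: |R|=1.87765 >1
  x=-0.968: |R|=1.02581 >1
So |R|<1 on (-0.9429, 0).

left endpoint -0.9429.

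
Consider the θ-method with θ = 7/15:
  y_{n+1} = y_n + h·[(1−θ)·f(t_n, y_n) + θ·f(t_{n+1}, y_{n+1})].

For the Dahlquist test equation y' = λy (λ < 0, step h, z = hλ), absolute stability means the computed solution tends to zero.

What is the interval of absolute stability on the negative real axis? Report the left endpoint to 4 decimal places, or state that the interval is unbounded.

(-30.0000, 0).

Test eqn y'=λy, z=hλ:
  y_{n+1} = y_n + z·[8/15·y_n + 7/15·y_{n+1}] ⇒ (1 − 7/15z)y_{n+1} = (1 + 8/15z)y_n
  ⇒ R(z) = (1 + 8/15z)/(1 − 7/15z).

Find x<0 with |R(x)|<1.
x=-1: |R|=0.3182
R=−1: 1+8/15x = −1+7/15x ⇒ -1/15x=2 ⇒ x=2/(-1/15)=-30.0000
Confirm numerically:
  x=-28.950: |R|=0.99518 <1
  x=-27.852: |R|=0.98977 <1
  x=-23.116: |R|=0.96107 <1
  x=-30.570: |R|=1.00249 >1
  x=-30.270: |R|=1.00119 >1
  x=-30.199: |R|=1.00088 >1
Stable set (-30.0000, 0).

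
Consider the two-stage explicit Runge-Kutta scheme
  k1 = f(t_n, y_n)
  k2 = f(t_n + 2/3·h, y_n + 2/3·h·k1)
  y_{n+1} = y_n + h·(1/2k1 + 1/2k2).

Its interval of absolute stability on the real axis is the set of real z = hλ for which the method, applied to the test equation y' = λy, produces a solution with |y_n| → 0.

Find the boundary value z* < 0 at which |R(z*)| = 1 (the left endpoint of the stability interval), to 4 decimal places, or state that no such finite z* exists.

On y'=λy, z=hλ:
  k1=λy_n ⇒ h·k1=z·y_n;  k2=λ(1+2/3z)y_n ⇒ h·k2=z(1+2/3z)y_n
  y_{n+1}/y_n = 1 + 1/2z + 1/2z(1+2/3z) = 1 + z + 1/3z²
  Hence R(z) = 1 + z + 1/3z².

Solve |R(x)|<1 on ℝ⁻.
x=-0.3: |R|=0.7300
R=1: x+1/3x²=0 ⇒ x=−3=-3.0000; min R=1−1/(4·1/3)=0.2500>−1
Confirm numerically:
  x=-2.791: |R|=0.80556 <1
  x=-2.700: |R|=0.73000 <1
  x=-2.239: |R|=0.43204 <1
  x=-2.190: |R|=0.40870 <1
  x=-3.511: |R|=1.59804 >1
  x=-3.227: |R|=1.24418 >1
Stable set (-3.0000, 0).

left endpoint -3.0000.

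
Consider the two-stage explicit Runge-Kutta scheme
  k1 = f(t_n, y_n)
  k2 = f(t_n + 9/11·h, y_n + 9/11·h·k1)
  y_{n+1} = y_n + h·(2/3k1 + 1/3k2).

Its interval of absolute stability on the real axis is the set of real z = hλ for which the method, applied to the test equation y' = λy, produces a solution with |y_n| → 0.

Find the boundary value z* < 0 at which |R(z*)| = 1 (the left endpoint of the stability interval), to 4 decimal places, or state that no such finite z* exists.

z* = -3.6667.

Test eqn y'=λy, z=hλ:
  k1=λy_n ⇒ h·k1=z·y_n;  k2=λ(1+9/11z)y_n ⇒ h·k2=z(1+9/11z)y_n
  y_{n+1}/y_n = 1 + 2/3z + 1/3z(1+9/11z) = 1 + z + 3/11z²
  R(z) = 1 + z + 3/11z².

Solve |R(x)|<1 on ℝ⁻.
x=-1.27: |R|=0.1699
R=1: x+3/11x²=0 ⇒ x=−11/3=-3.6667; min R=1−1/(4·3/11)=0.0833>−1
Confirm numerically:
  x=-3.635: |R|=0.96861 <1
  x=-3.498: |R|=0.83909 <1
  x=-2.454: |R|=0.18840 <1
  x=-2.119: |R|=0.10559 <1
  x=-4.258: |R|=1.68670 >1
  x=-3.971: |R|=1.32959 >1
Stable set (-3.6667, 0).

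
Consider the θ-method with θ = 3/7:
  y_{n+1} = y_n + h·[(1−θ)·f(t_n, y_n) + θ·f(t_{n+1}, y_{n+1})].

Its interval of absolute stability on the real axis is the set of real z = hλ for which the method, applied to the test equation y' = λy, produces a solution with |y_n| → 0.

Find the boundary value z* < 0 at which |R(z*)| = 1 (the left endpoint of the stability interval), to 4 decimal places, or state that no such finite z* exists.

left endpoint -14.0000.

Test eqn y'=λy, z=hλ:
  y_{n+1} = y_n + z·[4/7·y_n + 3/7·y_{n+1}] ⇒ (1 − 3/7z)y_{n+1} = (1 + 4/7z)y_n
  so R(z) = (1 + 4/7z)/(1 − 3/7z).

Boundary: |R(x)|=1, x<0.
x=-1.35: |R|=0.1448
R=−1: 1+4/7x = −1+3/7x ⇒ -1/7x=2 ⇒ x=2/(-1/7)=-14.0000
Confirm numerically:
  x=-13.236: |R|=0.98364 <1
  x=-8.875: |R|=0.84758 <1
  x=-8.704: |R|=0.84006 <1
  x=-8.016: |R|=0.80727 <1
  x=-14.385: |R|=1.00768 >1
  x=-14.238: |R|=1.00479 >1
Stable set (-14.0000, 0).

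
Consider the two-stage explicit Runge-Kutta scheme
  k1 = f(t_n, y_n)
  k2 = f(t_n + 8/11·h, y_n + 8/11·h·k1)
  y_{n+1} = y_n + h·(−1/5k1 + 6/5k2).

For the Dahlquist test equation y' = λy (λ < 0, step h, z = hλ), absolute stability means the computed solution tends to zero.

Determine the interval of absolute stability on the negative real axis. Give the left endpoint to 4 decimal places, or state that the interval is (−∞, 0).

Set f=λy, z=hλ:
  k1=λy_n ⇒ h·k1=z·y_n;  k2=λ(1+8/11z)y_n ⇒ h·k2=z(1+8/11z)y_n
  y_{n+1}/y_n = 1 − 1/5z + 6/5z(1+8/11z) = 1 + z + 48/55z²
  so R(z) = 1 + z + 48/55z².

Find x<0 with |R(x)|<1.
x=-0.53: |R|=0.7151
R=1: x+48/55x²=0 ⇒ x=−55/48=-1.1458; min R=1−1/(4·48/55)=0.7135>−1
Confirm numerically:
  x=-0.799: |R|=0.75815 <1
  x=-0.566: |R|=0.71358 <1
  x=-0.533: |R|=0.71493 <1
  x=-1.460: |R|=1.40031 >1
  x=-1.207: |R|=1.06443 >1
So |R|<1 on (-1.1458, 0).

z∈(-1.1458,0).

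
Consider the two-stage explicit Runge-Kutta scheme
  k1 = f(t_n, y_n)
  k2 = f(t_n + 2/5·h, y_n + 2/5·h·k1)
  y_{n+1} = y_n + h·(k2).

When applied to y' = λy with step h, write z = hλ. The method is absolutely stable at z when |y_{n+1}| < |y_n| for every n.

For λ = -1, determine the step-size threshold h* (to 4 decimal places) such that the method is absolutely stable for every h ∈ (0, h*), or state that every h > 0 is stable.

(-2.5000,0); λ=-1 ⇒ h* = (5/2)/1 = 2.5000.

Test eqn y'=λy, z=hλ:
  k1=λy_n ⇒ h·k1=z·y_n;  k2=λ(1+2/5z)y_n ⇒ h·k2=z(1+2/5z)y_n
  y_{n+1}/y_n = 1 + z(1+2/5z) = 1 + z + 2/5z²
  Hence R(z) = 1 + z + 2/5z².

Boundary: |R(x)|=1, x<0.
x=-1.13: |R|=0.3808
R=1: x+2/5x²=0 ⇒ x=−5/2=-2.5000; min R=1−1/(4·2/5)=0.3750>−1
Confirm numerically:
  x=-2.429: |R|=0.93102 <1
  x=-2.363: |R|=0.87051 <1
  x=-1.866: |R|=0.52678 <1
  x=-1.457: |R|=0.39214 <1
  x=-2.881: |R|=1.43906 >1
  x=-2.790: |R|=1.32364 >1
  x=-2.599: |R|=1.10292 >1
Stable set (-2.5000, 0).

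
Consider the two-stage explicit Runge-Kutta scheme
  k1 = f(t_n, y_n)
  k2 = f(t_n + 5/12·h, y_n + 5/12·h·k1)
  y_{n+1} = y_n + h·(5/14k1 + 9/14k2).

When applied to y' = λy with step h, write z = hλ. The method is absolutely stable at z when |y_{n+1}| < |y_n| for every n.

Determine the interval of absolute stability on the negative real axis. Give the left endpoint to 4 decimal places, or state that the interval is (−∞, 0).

With y'=λy (z=hλ):
  k1=λy_n ⇒ h·k1=z·y_n;  k2=λ(1+5/12z)y_n ⇒ h·k2=z(1+5/12z)y_n
  y_{n+1}/y_n = 1 + 5/14z + 9/14z(1+5/12z) = 1 + z + 15/56z²
  so R(z) = 1 + z + 15/56z².

Boundary: |R(x)|=1, x<0.
x=-1.18: |R|=0.1930
R=1: x+15/56x²=0 ⇒ x=−56/15=-3.7333; min R=1−1/(4·15/56)=0.0667>−1
Confirm numerically:
  x=-3.592: |R|=0.86402 <1
  x=-2.204: |R|=0.09715 <1
  x=-2.148: |R|=0.08787 <1
  x=-2.038: |R|=0.07453 <1
  x=-4.155: |R|=1.46929 >1
  x=-3.900: |R|=1.17411 >1
So |R|<1 on (-3.7333, 0).

z∈(-3.7333,0).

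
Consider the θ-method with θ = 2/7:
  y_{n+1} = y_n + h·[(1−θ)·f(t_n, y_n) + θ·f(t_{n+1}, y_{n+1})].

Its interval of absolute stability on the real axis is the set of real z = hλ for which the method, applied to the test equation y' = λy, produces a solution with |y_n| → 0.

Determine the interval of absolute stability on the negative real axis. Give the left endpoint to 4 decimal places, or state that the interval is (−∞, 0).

(-4.6667, 0).

On y'=λy, z=hλ:
  y_{n+1} = y_n + z·[5/7·y_n + 2/7·y_{n+1}] ⇒ (1 − 2/7z)y_{n+1} = (1 + 5/7z)y_n
  Hence R(z) = (1 + 5/7z)/(1 − 2/7z).

Need |R(x)|<1, x<0.
x=-1.37: |R|=0.0154
R=−1: 1+5/7x = −1+2/7x ⇒ -3/7x=2 ⇒ x=2/(-3/7)=-4.6667
Confirm numerically:
  x=-3.616: |R|=0.77853 <1
  x=-3.551: |R|=0.76266 <1
  x=-2.901: |R|=0.58624 <1
  x=-2.103: |R|=0.31367 <1
  x=-4.844: |R|=1.03188 >1
  x=-4.727: |R|=1.01100 >1
Stable set (-4.6667, 0).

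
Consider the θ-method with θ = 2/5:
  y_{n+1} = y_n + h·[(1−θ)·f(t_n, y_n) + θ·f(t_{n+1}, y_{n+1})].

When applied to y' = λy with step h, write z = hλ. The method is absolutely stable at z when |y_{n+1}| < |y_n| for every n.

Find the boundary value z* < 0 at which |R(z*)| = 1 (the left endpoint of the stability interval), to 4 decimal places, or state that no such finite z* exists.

left endpoint -10.0000.

With y'=λy (z=hλ):
  y_{n+1} = y_n + z·[3/5·y_n + 2/5·y_{n+1}] ⇒ (1 − 2/5z)y_{n+1} = (1 + 3/5z)y_n
  ⇒ R(z) = (1 + 3/5z)/(1 − 2/5z).

Solve |R(x)|<1 on ℝ⁻.
x=-1.76: |R|=0.0329
R=−1: 1+3/5x = −1+2/5x ⇒ -1/5x=2 ⇒ x=2/(-1/5)=-10.0000
Confirm numerically:
  x=-6.311: |R|=0.79066 <1
  x=-6.308: |R|=0.79042 <1
  x=-6.296: |R|=0.78945 <1
  x=-4.181: |R|=0.56451 <1
  x=-10.381: |R|=1.01479 >1
  x=-10.203: |R|=1.00799 >1
  x=-10.108: |R|=1.00428 >1
Interval (-10.0000, 0).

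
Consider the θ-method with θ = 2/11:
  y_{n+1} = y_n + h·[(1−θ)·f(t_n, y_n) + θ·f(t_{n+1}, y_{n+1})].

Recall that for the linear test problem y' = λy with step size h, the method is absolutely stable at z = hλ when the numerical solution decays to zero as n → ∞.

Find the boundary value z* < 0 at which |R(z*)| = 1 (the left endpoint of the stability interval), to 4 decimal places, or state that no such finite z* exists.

z* = -3.1429.

Test eqn y'=λy, z=hλ:
  y_{n+1} = y_n + z·[9/11·y_n + 2/11·y_{n+1}] ⇒ (1 − 2/11z)y_{n+1} = (1 + 9/11z)y_n
  ⇒ R(z) = (1 + 9/11z)/(1 − 2/11z).

Find x<0 with |R(x)|<1.
x=-1.61: |R|=0.2454
R=−1: 1+9/11x = −1+2/11x ⇒ -7/11x=2 ⇒ x=2/(-7/11)=-3.1429
Confirm numerically:
  x=-2.645: |R|=0.78607 <1
  x=-2.190: |R|=0.56632 <1
  x=-2.133: |R|=0.53694 <1
  x=-2.067: |R|=0.50238 <1
  x=-3.490: |R|=1.13515 >1
  x=-3.396: |R|=1.09960 >1
  x=-3.308: |R|=1.06562 >1
So |R|<1 on (-3.1429, 0).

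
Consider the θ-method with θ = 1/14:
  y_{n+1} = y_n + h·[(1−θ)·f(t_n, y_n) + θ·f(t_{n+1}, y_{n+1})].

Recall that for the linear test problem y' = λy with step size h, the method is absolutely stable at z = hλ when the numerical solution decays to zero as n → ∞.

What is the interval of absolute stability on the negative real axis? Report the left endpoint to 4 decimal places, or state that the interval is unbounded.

(-2.3333, 0).

On y'=λy, z=hλ:
  y_{n+1} = y_n + z·[13/14·y_n + 1/14·y_{n+1}] ⇒ (1 − 1/14z)y_{n+1} = (1 + 13/14z)y_n
  so R(z) = (1 + 13/14z)/(1 − 1/14z).

Boundary: |R(x)|=1, x<0.
x=-0.91: |R|=0.1455
R=−1: 1+13/14x = −1+1/14x ⇒ -6/7x=2 ⇒ x=2/(-6/7)=-2.3333
Confirm numerically:
  x=-2.031: |R|=0.77369 <1
  x=-1.582: |R|=0.42138 <1
  x=-1.527: |R|=0.37683 <1
  x=-1.150: |R|=0.06271 <1
  x=-2.611: |R|=1.20059 >1
  x=-2.397: |R|=1.04659 >1
  x=-2.354: |R|=1.01516 >1
So |R|<1 on (-2.3333, 0).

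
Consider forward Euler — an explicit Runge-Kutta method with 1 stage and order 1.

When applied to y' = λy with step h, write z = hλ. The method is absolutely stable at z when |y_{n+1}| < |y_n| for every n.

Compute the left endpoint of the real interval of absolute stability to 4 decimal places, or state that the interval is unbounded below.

Test eqn y'=λy, z=hλ:
  order 1, 1-stage ⇒ R(z)=1+z
  (e.g. R(-0.57)=0.43000, |R|=0.43000)

Boundary: |R(x)|=1, x<0.
x=-0.57: |R|=0.4300
|R(-1.51)|=0.5100 |R(-1.15)|=0.1500 |R(-0.51)|=0.4900
Bisect:
  x_lo=-2.3036 |R|=1.3036  x_hi=-0.1813 |R|=0.8187
  mid=-1.24245 |R|=0.24245 →hi
  mid=-1.77304 |R|=0.77304 →hi
  mid=-2.03834 |R|=1.03834 →lo
  mid=-1.90569 |R|=0.90569 →hi
  mid=-1.97202 |R|=0.97202 →hi
  mid=-2.00518 |R|=1.00518 →lo
  mid=-1.98860 |R|=0.98860 →hi
  mid=-1.99689 |R|=0.99689 →hi
  mid=-2.00103 |R|=1.00103 →lo
  ...
  [-2.00013,-2.00000] ⇒ x*=-2.0000
So |R|<1 on (-2.0000, 0).

z* = -2.0000.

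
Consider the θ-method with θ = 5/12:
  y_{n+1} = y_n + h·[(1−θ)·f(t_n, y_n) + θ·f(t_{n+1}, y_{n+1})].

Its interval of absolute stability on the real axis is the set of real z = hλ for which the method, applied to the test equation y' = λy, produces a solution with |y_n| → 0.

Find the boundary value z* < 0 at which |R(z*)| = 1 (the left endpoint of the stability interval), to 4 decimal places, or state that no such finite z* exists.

On y'=λy, z=hλ:
  y_{n+1} = y_n + z·[7/12·y_n + 5/12·y_{n+1}] ⇒ (1 − 5/12z)y_{n+1} = (1 + 7/12z)y_n
  Hence R(z) = (1 + 7/12z)/(1 − 5/12z).

Solve |R(x)|<1 on ℝ⁻.
x=-1.09: |R|=0.2504
R=−1: 1+7/12x = −1+5/12x ⇒ -1/6x=2 ⇒ x=2/(-1/6)=-12.0000
Confirm numerically:
  x=-11.490: |R|=0.98531 <1
  x=-11.000: |R|=0.97015 <1
  x=-10.139: |R|=0.94063 <1
  x=-12.579: |R|=1.01546 >1
  x=-12.215: |R|=1.00588 >1
Interval (-12.0000, 0).

left endpoint -12.0000.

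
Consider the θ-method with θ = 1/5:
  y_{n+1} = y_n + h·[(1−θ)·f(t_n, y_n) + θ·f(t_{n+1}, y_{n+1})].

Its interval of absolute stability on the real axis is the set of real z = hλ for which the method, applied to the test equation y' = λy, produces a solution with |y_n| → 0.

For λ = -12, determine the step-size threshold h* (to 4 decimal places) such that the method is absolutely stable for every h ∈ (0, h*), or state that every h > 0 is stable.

(-3.3333,0); λ=-12 ⇒ h* = (10/3)/12 = 0.2778.

Set f=λy, z=hλ:
  y_{n+1} = y_n + z·[4/5·y_n + 1/5·y_{n+1}] ⇒ (1 − 1/5z)y_{n+1} = (1 + 4/5z)y_n
  so R(z) = (1 + 4/5z)/(1 − 1/5z).

Need |R(x)|<1, x<0.
x=-0.85: |R|=0.2735
R=−1: 1+4/5x = −1+1/5x ⇒ -3/5x=2 ⇒ x=2/(-3/5)=-3.3333
Confirm numerically:
  x=-2.713: |R|=0.75872 <1
  x=-2.198: |R|=0.52681 <1
  x=-1.380: |R|=0.08150 <1
  x=-3.472: |R|=1.04910 >1
  x=-3.417: |R|=1.02982 >1
  x=-3.377: |R|=1.01564 >1
So |R|<1 on (-3.3333, 0).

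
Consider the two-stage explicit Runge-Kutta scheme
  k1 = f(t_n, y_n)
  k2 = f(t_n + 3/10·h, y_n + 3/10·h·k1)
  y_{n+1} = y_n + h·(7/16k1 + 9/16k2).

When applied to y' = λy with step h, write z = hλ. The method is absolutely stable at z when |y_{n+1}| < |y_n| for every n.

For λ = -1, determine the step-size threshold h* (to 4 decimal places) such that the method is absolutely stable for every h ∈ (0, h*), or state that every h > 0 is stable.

(-5.9259,0); λ=-1 ⇒ h* = (160/27)/1 = 5.9259.

With y'=λy (z=hλ):
  k1=λy_n ⇒ h·k1=z·y_n;  k2=λ(1+3/10z)y_n ⇒ h·k2=z(1+3/10z)y_n
  y_{n+1}/y_n = 1 + 7/16z + 9/16z(1+3/10z) = 1 + z + 27/160z²
  R(z) = 1 + z + 27/160z².

Solve |R(x)|<1 on ℝ⁻.
x=-1: |R|=0.1687
R=1: x+27/160x²=0 ⇒ x=−160/27=-5.9259; min R=1−1/(4·27/160)=-0.4815>−1
Confirm numerically:
  x=-4.392: |R|=0.13687 <1
  x=-3.876: |R|=0.34081 <1
  x=-2.777: |R|=0.47565 <1
  x=-2.605: |R|=0.45986 <1
  x=-6.181: |R|=1.26605 >1
  x=-6.062: |R|=1.13920 >1
  x=-5.991: |R|=1.06579 >1
Interval (-5.9259, 0).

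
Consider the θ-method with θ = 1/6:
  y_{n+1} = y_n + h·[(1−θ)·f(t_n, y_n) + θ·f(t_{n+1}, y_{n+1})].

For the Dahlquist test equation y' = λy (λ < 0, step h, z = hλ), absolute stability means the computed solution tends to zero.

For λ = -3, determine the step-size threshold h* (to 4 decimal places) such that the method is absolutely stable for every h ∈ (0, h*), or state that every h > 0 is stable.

(-3.0000,0); λ=-3 ⇒ h* = (3)/3 = 1.0000.

Test eqn y'=λy, z=hλ:
  y_{n+1} = y_n + z·[5/6·y_n + 1/6·y_{n+1}] ⇒ (1 − 1/6z)y_{n+1} = (1 + 5/6z)y_n
  Hence R(z) = (1 + 5/6z)/(1 − 1/6z).

Find x<0 with |R(x)|<1.
x=-0.33: |R|=0.6872
R=−1: 1+5/6x = −1+1/6x ⇒ -2/3x=2 ⇒ x=2/(-2/3)=-3.0000
Confirm numerically:
  x=-2.149: |R|=0.58228 <1
  x=-1.835: |R|=0.40523 <1
  x=-1.203: |R|=0.00208 <1
  x=-3.578: |R|=1.24139 >1
  x=-3.526: |R|=1.22087 >1
  x=-3.139: |R|=1.06084 >1
So |R|<1 on (-3.0000, 0).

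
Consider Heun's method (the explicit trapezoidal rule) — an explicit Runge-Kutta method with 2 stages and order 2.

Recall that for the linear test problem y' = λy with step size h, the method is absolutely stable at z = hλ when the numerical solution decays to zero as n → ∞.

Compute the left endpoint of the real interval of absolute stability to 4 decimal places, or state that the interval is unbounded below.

Test eqn y'=λy, z=hλ:
  order 2, 2-stage ⇒ R(z)=1+z+z^2/2
  (e.g. R(-0.78)=0.52420, |R|=0.52420)

Boundary: |R(x)|=1, x<0.
x=-0.78: |R|=0.5242
|R(-2.07)|=1.0724 |R(-0.97)|=0.5005 |R(-0.72)|=0.5392
Bisect:
  x_lo=-2.3857 |R|=1.4601  x_hi=-0.1688 |R|=0.8454
  mid=-1.27729 |R|=0.53845 →hi
  mid=-1.83152 |R|=0.84571 →hi
  mid=-2.10863 |R|=1.11453 →lo
  mid=-1.97007 |R|=0.97052 →hi
  mid=-2.03935 |R|=1.04012 →lo
  mid=-2.00471 |R|=1.00472 →lo
  mid=-1.98739 |R|=0.98747 →hi
  mid=-1.99605 |R|=0.99606 →hi
  mid=-2.00038 |R|=1.00038 →lo
  mid=-1.99822 |R|=0.99822 →hi
  ...
  [-2.00011,-1.99998] ⇒ x*=-2.0000
So |R|<1 on (-2.0000, 0).

left endpoint -2.0000.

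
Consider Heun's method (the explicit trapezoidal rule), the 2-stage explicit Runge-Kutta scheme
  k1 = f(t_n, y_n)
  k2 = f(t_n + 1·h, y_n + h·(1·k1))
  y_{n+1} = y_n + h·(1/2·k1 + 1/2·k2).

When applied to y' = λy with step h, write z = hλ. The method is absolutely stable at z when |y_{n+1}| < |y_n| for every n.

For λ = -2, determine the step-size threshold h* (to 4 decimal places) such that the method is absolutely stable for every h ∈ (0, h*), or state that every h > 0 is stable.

With y'=λy (z=hλ):
  order 2, 2-stage ⇒ R(z)=1+z+z^2/2
  (e.g. R(-0.77)=0.52645, |R|=0.52645)

Need |R(x)|<1, x<0.
x=-0.77: |R|=0.5264
|R(-2.2)|=1.2200 |R(-1.86)|=0.8698 |R(-1.57)|=0.6624
Bisect:
  x_lo=-2.7060 |R|=1.9552  x_hi=-0.1280 |R|=0.8802
  mid=-1.41701 |R|=0.58695 →hi
  mid=-2.06150 |R|=1.06339 →lo
  mid=-1.73925 |R|=0.77325 →hi
  mid=-1.90038 |R|=0.90534 →hi
  mid=-1.98094 |R|=0.98112 →hi
  mid=-2.02122 |R|=1.02144 →lo
  mid=-2.00108 |R|=1.00108 →lo
  mid=-1.99101 |R|=0.99105 →hi
  mid=-1.99604 |R|=0.99605 →hi
  mid=-1.99856 |R|=0.99856 →hi
  ...
  [-2.00013,-1.99998] ⇒ x*=-2.0000
Stable set (-2.0000, 0).

(-2.0000,0); λ=-2 ⇒ h* = 1.0000.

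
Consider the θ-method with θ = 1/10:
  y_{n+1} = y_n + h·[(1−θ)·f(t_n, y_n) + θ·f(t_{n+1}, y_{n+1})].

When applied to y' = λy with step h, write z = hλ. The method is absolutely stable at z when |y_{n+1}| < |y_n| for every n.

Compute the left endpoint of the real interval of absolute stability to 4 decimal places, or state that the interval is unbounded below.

z* = -2.5000.

Set f=λy, z=hλ:
  y_{n+1} = y_n + z·[9/10·y_n + 1/10·y_{n+1}] ⇒ (1 − 1/10z)y_{n+1} = (1 + 9/10z)y_n
  Hence R(z) = (1 + 9/10z)/(1 − 1/10z).

Need |R(x)|<1, x<0.
x=-1.24: |R|=0.1032
R=−1: 1+9/10x = −1+1/10x ⇒ -4/5x=2 ⇒ x=2/(-4/5)=-2.5000
Confirm numerically:
  x=-2.329: |R|=0.88904 <1
  x=-1.965: |R|=0.64229 <1
  x=-1.575: |R|=0.36069 <1
  x=-1.276: |R|=0.13161 <1
  x=-2.956: |R|=1.28157 >1
  x=-2.740: |R|=1.15071 >1
  x=-2.521: |R|=1.01342 >1
Stable set (-2.5000, 0).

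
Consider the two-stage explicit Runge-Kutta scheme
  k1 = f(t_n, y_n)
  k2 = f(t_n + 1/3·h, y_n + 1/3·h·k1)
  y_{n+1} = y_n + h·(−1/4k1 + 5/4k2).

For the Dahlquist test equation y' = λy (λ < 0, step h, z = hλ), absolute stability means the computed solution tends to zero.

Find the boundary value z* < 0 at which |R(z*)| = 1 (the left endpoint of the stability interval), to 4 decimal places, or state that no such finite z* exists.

Test eqn y'=λy, z=hλ:
  k1=λy_n ⇒ h·k1=z·y_n;  k2=λ(1+1/3z)y_n ⇒ h·k2=z(1+1/3z)y_n
  y_{n+1}/y_n = 1 − 1/4z + 5/4z(1+1/3z) = 1 + z + 5/12z²
  Hence R(z) = 1 + z + 5/12z².

Find x<0 with |R(x)|<1.
x=-1.21: |R|=0.4000
R=1: x+5/12x²=0 ⇒ x=−12/5=-2.4000; min R=1−1/(4·5/12)=0.4000>−1
Confirm numerically:
  x=-2.365: |R|=0.96551 <1
  x=-1.922: |R|=0.61720 <1
  x=-1.387: |R|=0.41457 <1
  x=-2.835: |R|=1.51384 >1
  x=-2.440: |R|=1.04067 >1
Interval (-2.4000, 0).

left endpoint -2.4000.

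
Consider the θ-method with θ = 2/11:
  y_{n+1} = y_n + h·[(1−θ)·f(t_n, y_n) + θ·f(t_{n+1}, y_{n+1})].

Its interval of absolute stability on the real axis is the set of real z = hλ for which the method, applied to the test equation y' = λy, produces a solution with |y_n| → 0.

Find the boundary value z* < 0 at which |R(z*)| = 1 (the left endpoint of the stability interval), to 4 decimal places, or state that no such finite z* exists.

Set f=λy, z=hλ:
  y_{n+1} = y_n + z·[9/11·y_n + 2/11·y_{n+1}] ⇒ (1 − 2/11z)y_{n+1} = (1 + 9/11z)y_n
  ⇒ R(z) = (1 + 9/11z)/(1 − 2/11z).

Need |R(x)|<1, x<0.
x=-1.23: |R|=0.0052
R=−1: 1+9/11x = −1+2/11x ⇒ -7/11x=2 ⇒ x=2/(-7/11)=-3.1429
Confirm numerically:
  x=-2.805: |R|=0.85762 <1
  x=-1.903: |R|=0.41382 <1
  x=-1.800: |R|=0.35616 <1
  x=-3.523: |R|=1.14746 >1
  x=-3.463: |R|=1.12501 >1
  x=-3.458: |R|=1.12313 >1
Stable set (-3.1429, 0).

z* = -3.1429.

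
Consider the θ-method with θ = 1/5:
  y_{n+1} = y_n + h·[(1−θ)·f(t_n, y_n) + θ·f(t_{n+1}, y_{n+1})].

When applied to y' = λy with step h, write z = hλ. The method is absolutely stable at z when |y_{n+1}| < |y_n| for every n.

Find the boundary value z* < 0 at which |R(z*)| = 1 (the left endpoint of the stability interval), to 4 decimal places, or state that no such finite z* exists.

With y'=λy (z=hλ):
  y_{n+1} = y_n + z·[4/5·y_n + 1/5·y_{n+1}] ⇒ (1 − 1/5z)y_{n+1} = (1 + 4/5z)y_n
  ⇒ R(z) = (1 + 4/5z)/(1 − 1/5z).

Solve |R(x)|<1 on ℝ⁻.
x=-1.19: |R|=0.0388
R=−1: 1+4/5x = −1+1/5x ⇒ -3/5x=2 ⇒ x=2/(-3/5)=-3.3333
Confirm numerically:
  x=-2.436: |R|=0.63798 <1
  x=-1.796: |R|=0.32137 <1
  x=-1.549: |R|=0.18262 <1
  x=-3.917: |R|=1.19637 >1
  x=-3.597: |R|=1.09201 >1
  x=-3.573: |R|=1.08387 >1
Stable set (-3.3333, 0).

left endpoint -3.3333.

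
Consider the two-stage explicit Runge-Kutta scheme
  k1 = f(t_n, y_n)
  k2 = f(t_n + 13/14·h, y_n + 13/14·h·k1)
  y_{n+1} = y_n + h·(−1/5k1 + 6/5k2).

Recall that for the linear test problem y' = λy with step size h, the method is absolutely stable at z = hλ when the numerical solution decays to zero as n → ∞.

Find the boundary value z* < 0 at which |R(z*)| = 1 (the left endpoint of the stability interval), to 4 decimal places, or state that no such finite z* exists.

Test eqn y'=λy, z=hλ:
  k1=λy_n ⇒ h·k1=z·y_n;  k2=λ(1+13/14z)y_n ⇒ h·k2=z(1+13/14z)y_n
  y_{n+1}/y_n = 1 − 1/5z + 6/5z(1+13/14z) = 1 + z + 39/35z²
  so R(z) = 1 + z + 39/35z².

Find x<0 with |R(x)|<1.
x=-1.77: |R|=2.7209
R=1: x+39/35x²=0 ⇒ x=−35/39=-0.8974; min R=1−1/(4·39/35)=0.7756>−1
Confirm numerically:
  x=-0.618: |R|=0.80757 <1
  x=-0.541: |R|=0.78513 <1
  x=-0.430: |R|=0.77603 <1
  x=-1.342: |R|=1.66479 >1
  x=-1.154: |R|=1.32991 >1
Stable set (-0.8974, 0).

z* = -0.8974.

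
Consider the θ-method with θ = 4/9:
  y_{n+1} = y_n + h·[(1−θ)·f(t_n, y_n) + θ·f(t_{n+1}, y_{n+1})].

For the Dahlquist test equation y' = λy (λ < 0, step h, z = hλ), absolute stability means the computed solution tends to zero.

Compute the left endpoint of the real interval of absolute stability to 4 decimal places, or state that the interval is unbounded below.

z* = -18.0000.

On y'=λy, z=hλ:
  y_{n+1} = y_n + z·[5/9·y_n + 4/9·y_{n+1}] ⇒ (1 − 4/9z)y_{n+1} = (1 + 5/9z)y_n
  ⇒ R(z) = (1 + 5/9z)/(1 − 4/9z).

Find x<0 with |R(x)|<1.
x=-0.64: |R|=0.5017
R=−1: 1+5/9x = −1+4/9x ⇒ -1/9x=2 ⇒ x=2/(-1/9)=-18.0000
Confirm numerically:
  x=-17.006: |R|=0.98709 <1
  x=-15.694: |R|=0.96787 <1
  x=-9.220: |R|=0.80863 <1
  x=-18.372: |R|=1.00451 >1
  x=-18.099: |R|=1.00122 >1
  x=-18.067: |R|=1.00082 >1
Interval (-18.0000, 0).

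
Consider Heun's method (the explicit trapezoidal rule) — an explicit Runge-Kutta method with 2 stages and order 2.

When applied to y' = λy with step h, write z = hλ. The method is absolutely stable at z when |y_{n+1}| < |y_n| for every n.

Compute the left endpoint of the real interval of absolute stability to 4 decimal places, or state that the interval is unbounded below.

Set f=λy, z=hλ:
  order 2, 2-stage ⇒ R(z)=1+z+z^2/2
  (e.g. R(-1.22)=0.52420, |R|=0.52420)

Solve |R(x)|<1 on ℝ⁻.
x=-1.22: |R|=0.5242
|R(-1.09)|=0.5040 |R(-0.84)|=0.5128 |R(-0.72)|=0.5392
Bisect:
  x_lo=-2.6923 |R|=1.9319  x_hi=-0.2493 |R|=0.7818
  mid=-1.47079 |R|=0.61082 →hi
  mid=-2.08153 |R|=1.08485 →lo
  mid=-1.77616 |R|=0.80121 →hi
  mid=-1.92885 |R|=0.93138 →hi
  mid=-2.00519 |R|=1.00520 →lo
  mid=-1.96702 |R|=0.96756 →hi
  mid=-1.98610 |R|=0.98620 →hi
  mid=-1.99565 |R|=0.99566 →hi
  mid=-2.00042 |R|=1.00042 →lo
  ...
  [-2.00012,-1.99997] ⇒ x*=-2.0000
Interval (-2.0000, 0).

z* = -2.0000.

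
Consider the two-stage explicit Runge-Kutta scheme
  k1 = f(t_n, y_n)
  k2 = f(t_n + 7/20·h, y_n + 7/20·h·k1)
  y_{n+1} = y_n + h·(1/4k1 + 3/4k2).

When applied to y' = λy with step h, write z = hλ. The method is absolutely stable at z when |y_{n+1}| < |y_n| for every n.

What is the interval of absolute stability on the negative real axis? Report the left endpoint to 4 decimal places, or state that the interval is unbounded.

Test eqn y'=λy, z=hλ:
  k1=λy_n ⇒ h·k1=z·y_n;  k2=λ(1+7/20z)y_n ⇒ h·k2=z(1+7/20z)y_n
  y_{n+1}/y_n = 1 + 1/4z + 3/4z(1+7/20z) = 1 + z + 21/80z²
  ⇒ R(z) = 1 + z + 21/80z².

Find x<0 with |R(x)|<1.
x=-0.47: |R|=0.5880
R=1: x+21/80x²=0 ⇒ x=−80/21=-3.8095; min R=1−1/(4·21/80)=0.0476>−1
Confirm numerically:
  x=-3.399: |R|=0.63372 <1
  x=-2.539: |R|=0.15321 <1
  x=-2.142: |R|=0.06239 <1
  x=-1.792: |R|=0.05096 <1
  x=-4.304: |R|=1.55866 >1
  x=-4.015: |R|=1.21656 >1
  x=-3.966: |R|=1.16290 >1
Stable set (-3.8095, 0).

(-3.8095, 0).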